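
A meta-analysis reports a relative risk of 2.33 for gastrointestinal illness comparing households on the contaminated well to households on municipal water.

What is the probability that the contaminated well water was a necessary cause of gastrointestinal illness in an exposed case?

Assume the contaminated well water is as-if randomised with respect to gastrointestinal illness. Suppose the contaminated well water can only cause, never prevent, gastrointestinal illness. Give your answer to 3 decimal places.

PN ≈ 0.571

Under exogeneity and monotonicity, PN = (RR − 1) / RR = 1 − 1/RR.
PN = (2.33 − 1) / 2.33 = 1.33 / 2.33 ≈ 0.5708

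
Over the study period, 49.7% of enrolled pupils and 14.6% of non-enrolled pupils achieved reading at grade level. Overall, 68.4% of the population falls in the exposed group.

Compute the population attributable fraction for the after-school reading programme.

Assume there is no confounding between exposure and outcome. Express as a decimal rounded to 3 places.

p₁ = 0.497, p₀ = 0.146.
Overall risk P(Y=1) = π·p₁ + (1−π)·p₀ = 0.684×0.497 + 0.316×0.146 = 0.38608.
Under exogeneity, PAF = [P(Y=1) − p₀] / P(Y=1).
PAF = (0.38608 − 0.146) / 0.38608 ≈ 0.6218

PAF ≈ 0.622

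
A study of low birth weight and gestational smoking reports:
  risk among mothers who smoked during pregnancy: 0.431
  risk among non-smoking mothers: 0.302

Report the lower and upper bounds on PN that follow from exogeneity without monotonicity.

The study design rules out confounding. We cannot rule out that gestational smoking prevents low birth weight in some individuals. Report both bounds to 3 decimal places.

Let p₁ = 0.431, p₀ = 0.302.
Under exogeneity alone the bounds on PN are max{0,(p₁−p₀)/p₁} ≤ PN ≤ min{1,(1−p₀)/p₁}.
  lower = (p₁ − p₀)/p₁ = 0.129 / 0.431 ≈ 0.2993
  upper = min{1, (1 − p₀)/p₁} = 0.698 / 0.431 ≈ 1.6195 → capped at 1

0.299 ≤ PN ≤ 1.000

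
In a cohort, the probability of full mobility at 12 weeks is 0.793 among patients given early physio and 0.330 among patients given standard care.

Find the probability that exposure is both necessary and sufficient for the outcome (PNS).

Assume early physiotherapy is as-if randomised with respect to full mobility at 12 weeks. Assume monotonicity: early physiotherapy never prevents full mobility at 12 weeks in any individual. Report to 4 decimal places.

PNS ≈ 0.4630

Let p₁ = 0.793, p₀ = 0.33.
Under exogeneity and monotonicity, PNS = p₁ − p₀.
PNS = 0.793 − 0.33 = 0.463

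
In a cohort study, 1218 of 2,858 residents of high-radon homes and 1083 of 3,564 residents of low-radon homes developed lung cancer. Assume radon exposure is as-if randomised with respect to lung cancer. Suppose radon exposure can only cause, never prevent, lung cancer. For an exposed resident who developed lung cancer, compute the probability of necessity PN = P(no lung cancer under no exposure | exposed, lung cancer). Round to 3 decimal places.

p₁ = P(outcome | exposed) = 1218/2858 = 0.42617
p₀ = P(outcome | unexposed) = 1083/3564 = 0.30387
Under exogeneity and monotonicity, PN = (p₁ − p₀) / p₁.
PN = (0.42617 − 0.30387) / 0.42617 = 0.1223 / 0.42617 ≈ 0.2870

PN ≈ 0.287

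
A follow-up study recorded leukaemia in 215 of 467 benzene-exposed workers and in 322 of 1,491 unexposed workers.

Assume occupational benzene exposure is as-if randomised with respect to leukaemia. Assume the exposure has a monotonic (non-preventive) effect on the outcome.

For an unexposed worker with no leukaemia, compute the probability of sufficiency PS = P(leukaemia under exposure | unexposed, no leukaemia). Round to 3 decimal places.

p₁ = P(outcome | exposed) = 215/467 = 0.46039
p₀ = P(outcome | unexposed) = 322/1491 = 0.21596
Under exogeneity and monotonicity, PS = (p₁ − p₀) / (1 − p₀).
PS = (0.46039 − 0.21596) / (1 − 0.21596) = 0.24442 / 0.78404 ≈ 0.3117

PS ≈ 0.312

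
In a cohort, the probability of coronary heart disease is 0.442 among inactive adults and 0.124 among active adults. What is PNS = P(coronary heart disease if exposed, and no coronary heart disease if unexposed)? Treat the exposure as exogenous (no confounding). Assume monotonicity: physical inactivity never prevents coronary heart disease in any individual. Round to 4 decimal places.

PNS ≈ 0.3180

Let p₁ = 0.442, p₀ = 0.124.
Under exogeneity and monotonicity, PNS = p₁ − p₀.
PNS = 0.442 − 0.124 = 0.318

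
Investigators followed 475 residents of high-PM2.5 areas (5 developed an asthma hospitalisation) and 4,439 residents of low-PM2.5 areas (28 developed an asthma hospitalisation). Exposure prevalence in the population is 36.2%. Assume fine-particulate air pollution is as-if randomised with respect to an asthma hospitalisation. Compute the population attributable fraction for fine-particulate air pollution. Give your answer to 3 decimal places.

PAF ≈ 0.195

p₁ = P(outcome | exposed) = 5/475 = 0.010526
p₀ = P(outcome | unexposed) = 28/4439 = 0.0063077
Overall risk P(Y=1) = π·p₁ + (1−π)·p₀ = 0.362×0.010526 + 0.638×0.0063077 = 0.0078349.
Under exogeneity, PAF = [P(Y=1) − p₀] / P(Y=1).
PAF = (0.0078349 − 0.0063077) / 0.0078349 ≈ 0.1949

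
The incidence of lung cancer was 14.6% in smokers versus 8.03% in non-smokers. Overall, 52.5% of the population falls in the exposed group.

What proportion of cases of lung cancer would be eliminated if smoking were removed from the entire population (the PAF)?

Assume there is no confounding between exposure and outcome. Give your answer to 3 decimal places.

p₁ = 0.146, p₀ = 0.0803.
Overall risk P(Y=1) = π·p₁ + (1−π)·p₀ = 0.525×0.146 + 0.475×0.0803 = 0.11479.
Under exogeneity, PAF = [P(Y=1) − p₀] / P(Y=1).
PAF = (0.11479 − 0.0803) / 0.11479 ≈ 0.3005

PAF ≈ 0.300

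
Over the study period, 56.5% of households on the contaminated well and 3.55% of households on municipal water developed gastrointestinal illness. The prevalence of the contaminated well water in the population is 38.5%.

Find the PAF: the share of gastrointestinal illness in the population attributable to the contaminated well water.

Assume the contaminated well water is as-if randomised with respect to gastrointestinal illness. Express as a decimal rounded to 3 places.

PAF ≈ 0.852

p₁ = 0.565, p₀ = 0.0355.
Overall risk P(Y=1) = π·p₁ + (1−π)·p₀ = 0.385×0.565 + 0.615×0.0355 = 0.23936.
Under exogeneity, PAF = [P(Y=1) − p₀] / P(Y=1).
PAF = (0.23936 − 0.0355) / 0.23936 ≈ 0.8517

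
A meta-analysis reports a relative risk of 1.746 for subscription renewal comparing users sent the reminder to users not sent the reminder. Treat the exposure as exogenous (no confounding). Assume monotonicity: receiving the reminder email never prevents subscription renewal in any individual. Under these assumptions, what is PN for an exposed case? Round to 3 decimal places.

Under exogeneity and monotonicity, PN = (RR − 1) / RR = 1 − 1/RR.
PN = (1.746 − 1) / 1.746 = 0.746 / 1.746 ≈ 0.4273

PN ≈ 0.427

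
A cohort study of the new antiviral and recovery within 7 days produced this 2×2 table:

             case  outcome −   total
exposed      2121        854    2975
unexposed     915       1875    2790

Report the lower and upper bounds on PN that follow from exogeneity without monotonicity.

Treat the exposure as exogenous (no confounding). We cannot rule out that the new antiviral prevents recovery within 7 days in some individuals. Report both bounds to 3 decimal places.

p₁ = P(outcome | exposed) = 2121/2975 = 0.71294
p₀ = P(outcome | unexposed) = 915/2790 = 0.32796
Under exogeneity alone the bounds on PN are max{0,(p₁−p₀)/p₁} ≤ PN ≤ min{1,(1−p₀)/p₁}.
  lower = (p₁ − p₀)/p₁ = 0.38498 / 0.71294 ≈ 0.5400
  upper = min{1, (1 − p₀)/p₁} = 0.67204 / 0.71294 ≈ 0.9426

0.540 ≤ PN ≤ 0.943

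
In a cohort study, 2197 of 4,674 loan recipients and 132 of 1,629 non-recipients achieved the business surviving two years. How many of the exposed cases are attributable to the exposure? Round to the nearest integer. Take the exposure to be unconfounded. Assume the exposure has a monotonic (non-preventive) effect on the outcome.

p₁ = P(outcome | exposed) = 2197/4674 = 0.47005
p₀ = P(outcome | unexposed) = 132/1629 = 0.081031
PN = (p₁ − p₀)/p₁ = (0.47005 − 0.081031) / 0.47005 ≈ 0.82761.
Attributable cases ≈ PN × (exposed cases) = 0.82761 × 2197 ≈ 1818.26.

about 1818 cases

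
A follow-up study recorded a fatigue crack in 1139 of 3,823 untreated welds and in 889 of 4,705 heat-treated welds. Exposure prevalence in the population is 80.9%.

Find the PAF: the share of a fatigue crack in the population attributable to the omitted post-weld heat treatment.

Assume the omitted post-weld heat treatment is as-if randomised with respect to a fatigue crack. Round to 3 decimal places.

p₁ = P(outcome | exposed) = 1139/3823 = 0.29793
p₀ = P(outcome | unexposed) = 889/4705 = 0.18895
Overall risk P(Y=1) = π·p₁ + (1−π)·p₀ = 0.809×0.29793 + 0.191×0.18895 = 0.27712.
Under exogeneity, PAF = [P(Y=1) − p₀] / P(Y=1).
PAF = (0.27712 − 0.18895) / 0.27712 ≈ 0.3182

PAF ≈ 0.318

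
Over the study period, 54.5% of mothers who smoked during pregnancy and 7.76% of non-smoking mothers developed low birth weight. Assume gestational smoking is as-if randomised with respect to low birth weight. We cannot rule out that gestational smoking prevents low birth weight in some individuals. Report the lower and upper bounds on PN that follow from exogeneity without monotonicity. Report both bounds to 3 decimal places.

0.858 ≤ PN ≤ 1.000

p₁ = 0.545, p₀ = 0.0776.
Under exogeneity alone the bounds on PN are max{0,(p₁−p₀)/p₁} ≤ PN ≤ min{1,(1−p₀)/p₁}.
  lower = (p₁ − p₀)/p₁ = 0.4674 / 0.545 ≈ 0.8576
  upper = min{1, (1 − p₀)/p₁} = 0.9224 / 0.545 ≈ 1.6925 → capped at 1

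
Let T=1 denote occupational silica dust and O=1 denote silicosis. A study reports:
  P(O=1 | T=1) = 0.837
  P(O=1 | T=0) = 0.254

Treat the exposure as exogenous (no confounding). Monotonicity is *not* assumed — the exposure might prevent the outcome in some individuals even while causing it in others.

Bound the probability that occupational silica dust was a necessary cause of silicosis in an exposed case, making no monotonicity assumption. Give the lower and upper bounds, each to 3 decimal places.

0.697 ≤ PN ≤ 0.891

Let p₁ = 0.837, p₀ = 0.254.
Under exogeneity alone the bounds on PN are max{0,(p₁−p₀)/p₁} ≤ PN ≤ min{1,(1−p₀)/p₁}.
  lower = (p₁ − p₀)/p₁ = 0.583 / 0.837 ≈ 0.6965
  upper = min{1, (1 − p₀)/p₁} = 0.746 / 0.837 ≈ 0.8913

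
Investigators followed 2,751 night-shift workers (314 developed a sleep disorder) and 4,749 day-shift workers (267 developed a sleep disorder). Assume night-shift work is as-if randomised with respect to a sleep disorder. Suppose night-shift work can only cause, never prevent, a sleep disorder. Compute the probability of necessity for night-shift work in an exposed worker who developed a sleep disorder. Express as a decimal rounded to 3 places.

PN ≈ 0.507

p₁ = P(outcome | exposed) = 314/2751 = 0.11414
p₀ = P(outcome | unexposed) = 267/4749 = 0.056222
Under exogeneity and monotonicity, PN = (p₁ − p₀) / p₁.
PN = (0.11414 − 0.056222) / 0.11414 = 0.057918 / 0.11414 ≈ 0.5074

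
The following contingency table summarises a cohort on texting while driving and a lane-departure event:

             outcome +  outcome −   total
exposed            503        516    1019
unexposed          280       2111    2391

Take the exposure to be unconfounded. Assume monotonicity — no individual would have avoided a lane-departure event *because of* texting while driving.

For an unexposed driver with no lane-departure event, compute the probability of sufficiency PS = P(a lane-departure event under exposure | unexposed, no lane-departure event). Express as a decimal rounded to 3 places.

PS ≈ 0.426

p₁ = P(outcome | exposed) = 503/1019 = 0.49362
p₀ = P(outcome | unexposed) = 280/2391 = 0.11711
Under exogeneity and monotonicity, PS = (p₁ − p₀) / (1 − p₀).
PS = (0.49362 − 0.11711) / (1 − 0.11711) = 0.37652 / 0.88289 ≈ 0.4265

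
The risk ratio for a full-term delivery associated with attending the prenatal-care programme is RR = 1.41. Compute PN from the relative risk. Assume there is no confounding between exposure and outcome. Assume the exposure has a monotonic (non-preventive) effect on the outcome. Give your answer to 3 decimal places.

PN ≈ 0.291

Under exogeneity and monotonicity, PN = (RR − 1) / RR = 1 − 1/RR.
PN = (1.41 − 1) / 1.41 = 0.41 / 1.41 ≈ 0.2908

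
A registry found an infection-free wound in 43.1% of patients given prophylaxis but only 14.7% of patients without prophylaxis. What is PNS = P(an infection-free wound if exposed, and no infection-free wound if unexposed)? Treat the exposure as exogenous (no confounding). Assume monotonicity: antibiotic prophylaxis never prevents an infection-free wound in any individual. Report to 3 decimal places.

p₁ = 0.431, p₀ = 0.147.
Under exogeneity and monotonicity, PNS = p₁ − p₀.
PNS = 0.431 − 0.147 = 0.284

PNS ≈ 0.284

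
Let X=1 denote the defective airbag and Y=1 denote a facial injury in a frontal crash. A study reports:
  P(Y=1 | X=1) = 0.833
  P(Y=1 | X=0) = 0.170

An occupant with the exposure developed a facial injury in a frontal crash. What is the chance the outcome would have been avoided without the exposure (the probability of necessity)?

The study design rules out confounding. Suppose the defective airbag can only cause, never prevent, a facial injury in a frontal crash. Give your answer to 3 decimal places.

PN ≈ 0.796

Let p₁ = 0.833, p₀ = 0.17.
Under exogeneity and monotonicity, PN = (p₁ − p₀) / p₁.
PN = (0.833 − 0.17) / 0.833 = 0.663 / 0.833 ≈ 0.7959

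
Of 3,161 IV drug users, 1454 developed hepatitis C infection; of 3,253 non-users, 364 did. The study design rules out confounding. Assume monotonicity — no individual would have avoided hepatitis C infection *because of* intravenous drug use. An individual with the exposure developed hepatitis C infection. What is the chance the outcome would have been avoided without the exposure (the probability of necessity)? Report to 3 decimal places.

p₁ = P(outcome | exposed) = 1454/3161 = 0.45998
p₀ = P(outcome | unexposed) = 364/3253 = 0.1119
Under exogeneity and monotonicity, PN = (p₁ − p₀) / p₁.
PN = (0.45998 − 0.1119) / 0.45998 = 0.34808 / 0.45998 ≈ 0.7567

PN ≈ 0.757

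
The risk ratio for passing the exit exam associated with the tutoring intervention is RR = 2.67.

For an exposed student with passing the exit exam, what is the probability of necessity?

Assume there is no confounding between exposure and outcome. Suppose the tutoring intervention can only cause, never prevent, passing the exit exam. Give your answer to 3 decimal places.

PN ≈ 0.625

Under exogeneity and monotonicity, PN = (RR − 1) / RR = 1 − 1/RR.
PN = (2.67 − 1) / 2.67 = 1.67 / 2.67 ≈ 0.6255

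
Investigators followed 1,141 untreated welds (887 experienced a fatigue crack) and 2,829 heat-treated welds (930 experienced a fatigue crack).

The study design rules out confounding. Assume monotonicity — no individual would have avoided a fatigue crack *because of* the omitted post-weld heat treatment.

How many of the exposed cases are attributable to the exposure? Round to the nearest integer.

p₁ = P(outcome | exposed) = 887/1141 = 0.77739
p₀ = P(outcome | unexposed) = 930/2829 = 0.32874
PN = (p₁ − p₀)/p₁ = (0.77739 − 0.32874) / 0.77739 ≈ 0.57712.
Attributable cases ≈ PN × (exposed cases) = 0.57712 × 887 ≈ 511.91.

about 512 cases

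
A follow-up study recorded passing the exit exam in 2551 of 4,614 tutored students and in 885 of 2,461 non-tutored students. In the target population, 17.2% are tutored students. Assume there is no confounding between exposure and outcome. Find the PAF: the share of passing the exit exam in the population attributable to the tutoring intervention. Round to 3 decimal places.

PAF ≈ 0.085

p₁ = P(outcome | exposed) = 2551/4614 = 0.55288
p₀ = P(outcome | unexposed) = 885/2461 = 0.35961
Overall risk P(Y=1) = π·p₁ + (1−π)·p₀ = 0.172×0.55288 + 0.828×0.35961 = 0.39285.
Under exogeneity, PAF = [P(Y=1) − p₀] / P(Y=1).
PAF = (0.39285 − 0.35961) / 0.39285 ≈ 0.0846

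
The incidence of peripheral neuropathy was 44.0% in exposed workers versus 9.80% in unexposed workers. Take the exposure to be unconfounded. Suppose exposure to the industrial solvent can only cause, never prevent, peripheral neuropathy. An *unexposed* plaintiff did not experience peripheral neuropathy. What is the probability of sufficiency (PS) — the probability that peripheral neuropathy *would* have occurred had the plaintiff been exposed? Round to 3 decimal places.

PS ≈ 0.379

p₁ = 0.44, p₀ = 0.098.
Under exogeneity and monotonicity, PS = (p₁ − p₀) / (1 − p₀).
PS = (0.44 − 0.098) / (1 − 0.098) = 0.342 / 0.902 ≈ 0.3792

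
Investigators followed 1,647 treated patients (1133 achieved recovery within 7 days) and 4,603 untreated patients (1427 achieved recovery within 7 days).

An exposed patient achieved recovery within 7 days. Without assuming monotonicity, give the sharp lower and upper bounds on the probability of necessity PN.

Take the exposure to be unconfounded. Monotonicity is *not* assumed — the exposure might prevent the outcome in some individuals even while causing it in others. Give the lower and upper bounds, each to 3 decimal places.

0.549 ≤ PN ≤ 1.000

p₁ = P(outcome | exposed) = 1133/1647 = 0.68792
p₀ = P(outcome | unexposed) = 1427/4603 = 0.31002
Under exogeneity alone the bounds on PN are max{0,(p₁−p₀)/p₁} ≤ PN ≤ min{1,(1−p₀)/p₁}.
  lower = (p₁ − p₀)/p₁ = 0.3779 / 0.68792 ≈ 0.5493
  upper = min{1, (1 − p₀)/p₁} = 0.68998 / 0.68792 ≈ 1.0030 → capped at 1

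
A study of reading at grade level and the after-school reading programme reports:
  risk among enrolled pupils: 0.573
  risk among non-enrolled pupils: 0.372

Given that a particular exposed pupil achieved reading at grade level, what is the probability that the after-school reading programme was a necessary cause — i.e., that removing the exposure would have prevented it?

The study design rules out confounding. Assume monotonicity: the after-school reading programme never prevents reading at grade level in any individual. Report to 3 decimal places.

Let p₁ = 0.573, p₀ = 0.372.
Under exogeneity and monotonicity, PN = (p₁ − p₀) / p₁.
PN = (0.573 − 0.372) / 0.573 = 0.201 / 0.573 ≈ 0.3508

PN ≈ 0.351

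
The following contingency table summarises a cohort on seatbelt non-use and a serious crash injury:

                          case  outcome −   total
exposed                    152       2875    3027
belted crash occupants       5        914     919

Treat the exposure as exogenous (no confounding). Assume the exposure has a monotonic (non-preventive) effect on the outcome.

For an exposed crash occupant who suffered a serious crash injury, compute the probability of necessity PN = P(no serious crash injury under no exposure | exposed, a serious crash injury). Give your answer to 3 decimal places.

PN ≈ 0.892

p₁ = P(outcome | exposed) = 152/3027 = 0.050215
p₀ = P(outcome | unexposed) = 5/919 = 0.0054407
Under exogeneity and monotonicity, PN = (p₁ − p₀)/p₁.
PN = (0.050215 − 0.0054407) / 0.050215 ≈ 0.8917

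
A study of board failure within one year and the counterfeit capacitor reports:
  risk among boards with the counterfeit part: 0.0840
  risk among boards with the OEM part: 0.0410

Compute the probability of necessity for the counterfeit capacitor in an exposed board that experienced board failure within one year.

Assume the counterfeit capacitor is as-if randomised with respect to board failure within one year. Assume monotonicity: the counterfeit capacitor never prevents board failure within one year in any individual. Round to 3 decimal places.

Let p₁ = 0.084, p₀ = 0.041.
Under exogeneity and monotonicity, PN = (p₁ − p₀) / p₁.
PN = (0.084 − 0.041) / 0.084 = 0.043 / 0.084 ≈ 0.5119

PN ≈ 0.512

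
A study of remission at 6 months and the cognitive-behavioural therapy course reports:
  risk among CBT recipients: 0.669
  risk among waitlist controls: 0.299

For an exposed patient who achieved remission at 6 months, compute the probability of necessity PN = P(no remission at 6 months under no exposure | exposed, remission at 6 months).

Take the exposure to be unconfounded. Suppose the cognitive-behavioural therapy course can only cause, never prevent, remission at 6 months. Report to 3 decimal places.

PN ≈ 0.553

Let p₁ = 0.669, p₀ = 0.299.
Under exogeneity and monotonicity, PN = (p₁ − p₀) / p₁.
PN = (0.669 − 0.299) / 0.669 = 0.37 / 0.669 ≈ 0.5531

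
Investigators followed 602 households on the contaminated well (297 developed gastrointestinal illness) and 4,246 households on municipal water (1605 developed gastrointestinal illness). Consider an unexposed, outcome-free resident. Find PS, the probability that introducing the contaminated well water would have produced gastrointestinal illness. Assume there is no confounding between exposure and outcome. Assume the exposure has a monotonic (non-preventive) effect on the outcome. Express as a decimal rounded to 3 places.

p₁ = P(outcome | exposed) = 297/602 = 0.49336
p₀ = P(outcome | unexposed) = 1605/4246 = 0.378
Under exogeneity and monotonicity, PS = (p₁ − p₀) / (1 − p₀).
PS = (0.49336 − 0.378) / (1 − 0.378) = 0.11535 / 0.622 ≈ 0.1855

PS ≈ 0.185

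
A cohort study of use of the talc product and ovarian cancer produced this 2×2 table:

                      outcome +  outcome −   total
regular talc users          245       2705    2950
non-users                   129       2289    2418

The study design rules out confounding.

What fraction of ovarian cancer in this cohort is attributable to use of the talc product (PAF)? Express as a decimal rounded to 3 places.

p₁ = P(outcome | exposed) = 245/2950 = 0.083051
p₀ = P(outcome | unexposed) = 129/2418 = 0.05335
Exposure prevalence π = 2950/5368 = 0.54955; overall risk P(Y=1) = 0.069672.
Under exogeneity, PAF = [P(Y=1) − p₀]/P(Y=1).
PAF = (0.069672 − 0.05335) / 0.069672 ≈ 0.2343

PAF ≈ 0.234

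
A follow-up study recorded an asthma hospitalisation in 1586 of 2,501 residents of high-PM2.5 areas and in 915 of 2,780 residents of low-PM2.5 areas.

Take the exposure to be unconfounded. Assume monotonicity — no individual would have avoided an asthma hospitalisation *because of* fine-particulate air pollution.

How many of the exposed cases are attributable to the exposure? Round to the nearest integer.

p₁ = P(outcome | exposed) = 1586/2501 = 0.63415
p₀ = P(outcome | unexposed) = 915/2780 = 0.32914
PN = (p₁ − p₀)/p₁ = (0.63415 − 0.32914) / 0.63415 ≈ 0.48098.
Attributable cases ≈ PN × (exposed cases) = 0.48098 × 1586 ≈ 762.83.

about 763 cases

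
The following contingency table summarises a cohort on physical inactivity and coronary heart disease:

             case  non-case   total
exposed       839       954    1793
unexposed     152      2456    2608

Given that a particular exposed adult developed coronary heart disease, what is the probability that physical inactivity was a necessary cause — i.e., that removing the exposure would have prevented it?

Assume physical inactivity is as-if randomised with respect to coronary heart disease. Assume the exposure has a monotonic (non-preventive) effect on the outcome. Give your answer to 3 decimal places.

PN ≈ 0.875

p₁ = P(outcome | exposed) = 839/1793 = 0.46793
p₀ = P(outcome | unexposed) = 152/2608 = 0.058282
Under exogeneity and monotonicity, PN = (p₁ − p₀) / p₁.
PN = (0.46793 − 0.058282) / 0.46793 = 0.40965 / 0.46793 ≈ 0.8754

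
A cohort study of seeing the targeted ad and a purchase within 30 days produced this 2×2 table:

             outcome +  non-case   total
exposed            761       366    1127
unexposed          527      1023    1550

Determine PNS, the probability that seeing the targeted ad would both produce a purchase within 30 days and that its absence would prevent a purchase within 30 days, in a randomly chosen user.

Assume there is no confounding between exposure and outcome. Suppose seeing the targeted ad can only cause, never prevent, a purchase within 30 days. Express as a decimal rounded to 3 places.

p₁ = P(outcome | exposed) = 761/1127 = 0.67524
p₀ = P(outcome | unexposed) = 527/1550 = 0.34
Under exogeneity and monotonicity, PNS = p₁ − p₀.
PNS = 0.67524 − 0.34 = 0.33524

PNS ≈ 0.335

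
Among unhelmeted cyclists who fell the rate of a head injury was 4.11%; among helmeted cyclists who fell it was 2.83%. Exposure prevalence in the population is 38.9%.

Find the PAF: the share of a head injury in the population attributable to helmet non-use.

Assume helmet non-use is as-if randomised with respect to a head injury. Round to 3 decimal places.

p₁ = 0.0411, p₀ = 0.0283.
Overall risk P(Y=1) = π·p₁ + (1−π)·p₀ = 0.389×0.0411 + 0.611×0.0283 = 0.033279.
Under exogeneity, PAF = [P(Y=1) − p₀] / P(Y=1).
PAF = (0.033279 − 0.0283) / 0.033279 ≈ 0.1496

PAF ≈ 0.150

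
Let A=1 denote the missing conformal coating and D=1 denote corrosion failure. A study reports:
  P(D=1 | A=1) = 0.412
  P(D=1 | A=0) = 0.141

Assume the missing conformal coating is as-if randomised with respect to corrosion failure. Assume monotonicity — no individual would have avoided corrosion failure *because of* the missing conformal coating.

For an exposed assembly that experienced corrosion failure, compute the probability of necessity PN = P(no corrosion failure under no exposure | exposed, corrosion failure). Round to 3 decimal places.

PN ≈ 0.658

Let p₁ = 0.412, p₀ = 0.141.
Under exogeneity and monotonicity, PN = (p₁ − p₀) / p₁.
PN = (0.412 − 0.141) / 0.412 = 0.271 / 0.412 ≈ 0.6578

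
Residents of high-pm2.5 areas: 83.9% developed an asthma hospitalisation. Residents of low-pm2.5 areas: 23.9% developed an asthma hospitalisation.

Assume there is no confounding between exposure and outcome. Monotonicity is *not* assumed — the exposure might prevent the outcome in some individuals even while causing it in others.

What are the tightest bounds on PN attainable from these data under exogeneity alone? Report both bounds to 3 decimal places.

0.715 ≤ PN ≤ 0.907

p₁ = 0.839, p₀ = 0.239.
Under exogeneity alone the bounds on PN are max{0,(p₁−p₀)/p₁} ≤ PN ≤ min{1,(1−p₀)/p₁}.
  lower = (p₁ − p₀)/p₁ = 0.6 / 0.839 ≈ 0.7151
  upper = min{1, (1 − p₀)/p₁} = 0.761 / 0.839 ≈ 0.9070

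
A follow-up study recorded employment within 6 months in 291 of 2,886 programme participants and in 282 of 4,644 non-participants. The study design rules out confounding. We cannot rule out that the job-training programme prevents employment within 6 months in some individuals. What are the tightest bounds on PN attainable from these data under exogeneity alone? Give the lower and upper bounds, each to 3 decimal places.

0.398 ≤ PN ≤ 1.000

p₁ = P(outcome | exposed) = 291/2886 = 0.10083
p₀ = P(outcome | unexposed) = 282/4644 = 0.060724
Under exogeneity alone the bounds on PN are max{0,(p₁−p₀)/p₁} ≤ PN ≤ min{1,(1−p₀)/p₁}.
  lower = (p₁ − p₀)/p₁ = 0.040108 / 0.10083 ≈ 0.3978
  upper = min{1, (1 − p₀)/p₁} = 0.93928 / 0.10083 ≈ 9.3153 → capped at 1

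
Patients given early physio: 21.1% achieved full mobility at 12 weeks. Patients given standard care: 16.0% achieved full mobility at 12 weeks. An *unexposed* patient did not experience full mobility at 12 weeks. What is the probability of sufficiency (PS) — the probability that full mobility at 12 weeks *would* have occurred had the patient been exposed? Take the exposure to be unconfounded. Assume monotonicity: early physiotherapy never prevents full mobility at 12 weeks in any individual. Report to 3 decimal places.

p₁ = 0.211, p₀ = 0.16.
Under exogeneity and monotonicity, PS = (p₁ − p₀) / (1 − p₀).
PS = (0.211 − 0.16) / (1 − 0.16) = 0.051 / 0.84 ≈ 0.0607

PS ≈ 0.061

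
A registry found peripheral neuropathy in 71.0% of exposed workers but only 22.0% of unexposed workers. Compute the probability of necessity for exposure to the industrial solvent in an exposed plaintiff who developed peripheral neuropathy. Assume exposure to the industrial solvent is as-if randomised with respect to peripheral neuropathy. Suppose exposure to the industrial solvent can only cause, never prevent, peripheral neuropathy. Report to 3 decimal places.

p₁ = 0.71, p₀ = 0.22.
Under exogeneity and monotonicity, PN = (p₁ − p₀) / p₁.
PN = (0.71 − 0.22) / 0.71 = 0.49 / 0.71 ≈ 0.6901

PN ≈ 0.690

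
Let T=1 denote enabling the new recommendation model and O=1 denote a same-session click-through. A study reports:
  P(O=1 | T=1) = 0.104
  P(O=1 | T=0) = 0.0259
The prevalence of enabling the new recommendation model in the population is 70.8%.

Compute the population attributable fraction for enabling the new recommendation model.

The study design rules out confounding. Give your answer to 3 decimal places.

PAF ≈ 0.681

Let p₁ = 0.104, p₀ = 0.0259.
Overall risk P(Y=1) = π·p₁ + (1−π)·p₀ = 0.708×0.104 + 0.292×0.0259 = 0.081195.
Under exogeneity, PAF = [P(Y=1) − p₀] / P(Y=1).
PAF = (0.081195 − 0.0259) / 0.081195 ≈ 0.6810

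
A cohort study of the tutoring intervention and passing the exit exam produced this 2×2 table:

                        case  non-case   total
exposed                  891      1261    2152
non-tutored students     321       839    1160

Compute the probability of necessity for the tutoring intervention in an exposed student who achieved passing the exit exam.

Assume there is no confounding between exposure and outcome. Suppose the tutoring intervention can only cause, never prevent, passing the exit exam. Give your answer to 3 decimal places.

p₁ = P(outcome | exposed) = 891/2152 = 0.41403
p₀ = P(outcome | unexposed) = 321/1160 = 0.27672
Under exogeneity and monotonicity, PN = (p₁ − p₀) / p₁.
PN = (0.41403 − 0.27672) / 0.41403 = 0.13731 / 0.41403 ≈ 0.3316

PN ≈ 0.332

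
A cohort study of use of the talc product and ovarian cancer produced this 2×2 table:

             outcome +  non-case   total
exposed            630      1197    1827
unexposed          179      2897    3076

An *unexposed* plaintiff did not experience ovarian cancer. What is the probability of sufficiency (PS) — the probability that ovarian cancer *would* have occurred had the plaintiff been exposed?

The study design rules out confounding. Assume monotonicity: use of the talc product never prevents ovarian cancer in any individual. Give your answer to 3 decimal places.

PS ≈ 0.304

p₁ = P(outcome | exposed) = 630/1827 = 0.34483
p₀ = P(outcome | unexposed) = 179/3076 = 0.058192
Under exogeneity and monotonicity, PS = (p₁ − p₀) / (1 − p₀).
PS = (0.34483 − 0.058192) / (1 − 0.058192) = 0.28664 / 0.94181 ≈ 0.3043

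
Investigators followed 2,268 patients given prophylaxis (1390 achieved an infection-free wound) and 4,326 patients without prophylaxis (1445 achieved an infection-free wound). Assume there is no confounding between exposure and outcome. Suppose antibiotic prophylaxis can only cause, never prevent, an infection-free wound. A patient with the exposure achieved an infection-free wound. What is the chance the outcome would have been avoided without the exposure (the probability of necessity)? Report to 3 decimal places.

PN ≈ 0.455

p₁ = P(outcome | exposed) = 1390/2268 = 0.61287
p₀ = P(outcome | unexposed) = 1445/4326 = 0.33403
Under exogeneity and monotonicity, PN = (p₁ − p₀) / p₁.
PN = (0.61287 − 0.33403) / 0.61287 = 0.27885 / 0.61287 ≈ 0.4550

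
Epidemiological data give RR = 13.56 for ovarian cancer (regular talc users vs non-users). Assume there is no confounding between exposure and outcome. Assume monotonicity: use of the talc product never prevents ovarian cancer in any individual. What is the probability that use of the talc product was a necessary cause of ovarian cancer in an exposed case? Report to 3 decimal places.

PN ≈ 0.926

Under exogeneity and monotonicity, PN = (RR − 1) / RR = 1 − 1/RR.
PN = (13.56 − 1) / 13.56 = 12.56 / 13.56 ≈ 0.9263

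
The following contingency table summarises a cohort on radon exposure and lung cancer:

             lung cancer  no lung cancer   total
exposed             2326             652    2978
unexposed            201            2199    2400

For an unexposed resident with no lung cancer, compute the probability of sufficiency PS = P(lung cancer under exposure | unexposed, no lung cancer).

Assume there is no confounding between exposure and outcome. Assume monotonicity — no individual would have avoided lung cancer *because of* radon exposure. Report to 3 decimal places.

PS ≈ 0.761

p₁ = P(outcome | exposed) = 2326/2978 = 0.78106
p₀ = P(outcome | unexposed) = 201/2400 = 0.08375
Under exogeneity and monotonicity, PS = (p₁ − p₀) / (1 − p₀).
PS = (0.78106 − 0.08375) / (1 − 0.08375) = 0.69731 / 0.91625 ≈ 0.7610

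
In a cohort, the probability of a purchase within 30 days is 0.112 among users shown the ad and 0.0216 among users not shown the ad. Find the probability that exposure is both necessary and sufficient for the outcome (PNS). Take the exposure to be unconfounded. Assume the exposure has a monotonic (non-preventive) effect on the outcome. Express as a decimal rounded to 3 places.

Let p₁ = 0.112, p₀ = 0.0216.
Under exogeneity and monotonicity, PNS = p₁ − p₀.
PNS = 0.112 − 0.0216 = 0.0904

PNS ≈ 0.090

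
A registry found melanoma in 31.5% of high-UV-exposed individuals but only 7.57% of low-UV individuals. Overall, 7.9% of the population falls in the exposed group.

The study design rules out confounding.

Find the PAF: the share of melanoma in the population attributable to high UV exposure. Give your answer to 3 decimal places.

p₁ = 0.315, p₀ = 0.0757.
Overall risk P(Y=1) = π·p₁ + (1−π)·p₀ = 0.079×0.315 + 0.921×0.0757 = 0.094605.
Under exogeneity, PAF = [P(Y=1) − p₀] / P(Y=1).
PAF = (0.094605 − 0.0757) / 0.094605 ≈ 0.1998

PAF ≈ 0.200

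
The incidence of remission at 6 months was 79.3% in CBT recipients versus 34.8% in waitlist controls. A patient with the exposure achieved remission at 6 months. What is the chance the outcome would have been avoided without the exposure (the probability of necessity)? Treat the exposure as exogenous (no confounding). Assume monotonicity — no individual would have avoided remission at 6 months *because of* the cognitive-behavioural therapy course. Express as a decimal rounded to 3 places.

p₁ = 0.793, p₀ = 0.348.
Under exogeneity and monotonicity, PN = (p₁ − p₀) / p₁.
PN = (0.793 − 0.348) / 0.793 = 0.445 / 0.793 ≈ 0.5612

PN ≈ 0.561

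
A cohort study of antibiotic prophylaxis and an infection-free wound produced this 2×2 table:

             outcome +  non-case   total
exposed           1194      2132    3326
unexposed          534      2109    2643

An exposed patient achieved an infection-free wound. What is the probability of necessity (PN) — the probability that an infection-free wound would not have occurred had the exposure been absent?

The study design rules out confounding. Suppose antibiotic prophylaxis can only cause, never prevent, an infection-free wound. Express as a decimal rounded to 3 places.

PN ≈ 0.437

p₁ = P(outcome | exposed) = 1194/3326 = 0.35899
p₀ = P(outcome | unexposed) = 534/2643 = 0.20204
Under exogeneity and monotonicity, PN = (p₁ − p₀)/p₁.
PN = (0.35899 − 0.20204) / 0.35899 ≈ 0.4372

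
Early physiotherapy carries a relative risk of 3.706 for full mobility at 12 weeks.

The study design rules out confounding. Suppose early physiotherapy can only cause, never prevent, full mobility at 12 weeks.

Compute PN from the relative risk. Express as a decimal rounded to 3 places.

Under exogeneity and monotonicity, PN = (RR − 1) / RR = 1 − 1/RR.
PN = (3.706 − 1) / 3.706 = 2.706 / 3.706 ≈ 0.7302

PN ≈ 0.730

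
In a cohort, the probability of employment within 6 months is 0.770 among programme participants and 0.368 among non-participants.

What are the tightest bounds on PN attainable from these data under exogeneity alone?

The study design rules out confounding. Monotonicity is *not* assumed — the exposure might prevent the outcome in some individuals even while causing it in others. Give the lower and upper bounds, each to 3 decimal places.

Let p₁ = 0.77, p₀ = 0.368.
Under exogeneity alone the bounds on PN are max{0,(p₁−p₀)/p₁} ≤ PN ≤ min{1,(1−p₀)/p₁}.
  lower = (p₁ − p₀)/p₁ = 0.402 / 0.77 ≈ 0.5221
  upper = min{1, (1 − p₀)/p₁} = 0.632 / 0.77 ≈ 0.8208

0.522 ≤ PN ≤ 0.821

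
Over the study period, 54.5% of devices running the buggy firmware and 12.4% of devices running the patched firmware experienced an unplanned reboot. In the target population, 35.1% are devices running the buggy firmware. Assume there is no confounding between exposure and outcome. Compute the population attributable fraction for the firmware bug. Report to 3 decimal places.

PAF ≈ 0.544

p₁ = 0.545, p₀ = 0.124.
Overall risk P(Y=1) = π·p₁ + (1−π)·p₀ = 0.351×0.545 + 0.649×0.124 = 0.27177.
Under exogeneity, PAF = [P(Y=1) − p₀] / P(Y=1).
PAF = (0.27177 − 0.124) / 0.27177 ≈ 0.5437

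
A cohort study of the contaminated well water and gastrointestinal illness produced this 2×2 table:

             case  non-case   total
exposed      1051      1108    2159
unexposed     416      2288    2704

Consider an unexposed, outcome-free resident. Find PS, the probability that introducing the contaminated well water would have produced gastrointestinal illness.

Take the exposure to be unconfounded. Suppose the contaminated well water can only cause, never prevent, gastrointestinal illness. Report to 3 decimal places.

PS ≈ 0.393

p₁ = P(outcome | exposed) = 1051/2159 = 0.4868
p₀ = P(outcome | unexposed) = 416/2704 = 0.15385
Under exogeneity and monotonicity, PS = (p₁ − p₀) / (1 − p₀).
PS = (0.4868 − 0.15385) / (1 − 0.15385) = 0.33295 / 0.84615 ≈ 0.3935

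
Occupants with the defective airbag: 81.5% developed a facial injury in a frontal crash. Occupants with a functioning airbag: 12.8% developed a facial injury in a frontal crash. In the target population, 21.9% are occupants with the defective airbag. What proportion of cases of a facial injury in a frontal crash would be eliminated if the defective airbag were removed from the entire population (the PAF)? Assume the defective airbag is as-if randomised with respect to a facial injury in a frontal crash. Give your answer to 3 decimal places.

p₁ = 0.815, p₀ = 0.128.
Overall risk P(Y=1) = π·p₁ + (1−π)·p₀ = 0.219×0.815 + 0.781×0.128 = 0.27845.
Under exogeneity, PAF = [P(Y=1) − p₀] / P(Y=1).
PAF = (0.27845 − 0.128) / 0.27845 ≈ 0.5403

PAF ≈ 0.540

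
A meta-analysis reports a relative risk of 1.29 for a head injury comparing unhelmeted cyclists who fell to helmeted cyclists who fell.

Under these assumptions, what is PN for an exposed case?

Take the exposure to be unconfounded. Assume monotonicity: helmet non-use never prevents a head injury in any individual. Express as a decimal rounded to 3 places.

Under exogeneity and monotonicity, PN = (RR − 1) / RR = 1 − 1/RR.
PN = (1.29 − 1) / 1.29 = 0.29 / 1.29 ≈ 0.2248

PN ≈ 0.225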